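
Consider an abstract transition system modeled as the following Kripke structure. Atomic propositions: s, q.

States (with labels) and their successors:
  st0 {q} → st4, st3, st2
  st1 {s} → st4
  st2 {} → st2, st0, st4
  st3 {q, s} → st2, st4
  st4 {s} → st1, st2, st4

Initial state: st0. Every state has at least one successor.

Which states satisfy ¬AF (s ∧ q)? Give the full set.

States satisfying s ∧ q: {st3}.
States satisfying AF (s ∧ q): {st3}.
States satisfying ¬AF (s ∧ q): {st0, st1, st2, st4}.

{st0, st1, st2, st4}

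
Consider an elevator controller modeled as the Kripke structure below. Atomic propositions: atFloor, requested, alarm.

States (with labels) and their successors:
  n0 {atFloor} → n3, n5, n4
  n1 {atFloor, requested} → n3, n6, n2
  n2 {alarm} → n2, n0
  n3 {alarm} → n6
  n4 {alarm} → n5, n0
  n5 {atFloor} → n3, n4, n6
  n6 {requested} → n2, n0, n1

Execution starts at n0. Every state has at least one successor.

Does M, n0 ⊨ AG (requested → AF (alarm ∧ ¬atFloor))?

States satisfying requested → AF (alarm ∧ ¬atFloor): {n0, n2, n3, n4, n5}.
States satisfying AG (requested → AF (alarm ∧ ¬atFloor)): ∅.
n1 is reachable from n0 and violates requested → AF (alarm ∧ ¬atFloor), so AG fails at n0.
n0 ∉ Sat(AG (requested → AF (alarm ∧ ¬atFloor))).

Does not hold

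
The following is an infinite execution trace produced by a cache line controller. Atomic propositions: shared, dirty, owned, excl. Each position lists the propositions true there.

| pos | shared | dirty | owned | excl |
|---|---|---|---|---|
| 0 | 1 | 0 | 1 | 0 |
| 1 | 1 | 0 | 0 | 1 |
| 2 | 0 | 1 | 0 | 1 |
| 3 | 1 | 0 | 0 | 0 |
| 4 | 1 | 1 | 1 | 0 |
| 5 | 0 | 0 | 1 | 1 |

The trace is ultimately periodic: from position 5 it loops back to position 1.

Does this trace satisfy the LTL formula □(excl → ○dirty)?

excl → ○dirty must hold at every position from 0 onward. It fails at position 2, so □(excl → ○dirty) is false.
Positions where excl holds: 1, 2, 5.
Check ○dirty at each: 1→ok, 2→fails, 5→fails.

No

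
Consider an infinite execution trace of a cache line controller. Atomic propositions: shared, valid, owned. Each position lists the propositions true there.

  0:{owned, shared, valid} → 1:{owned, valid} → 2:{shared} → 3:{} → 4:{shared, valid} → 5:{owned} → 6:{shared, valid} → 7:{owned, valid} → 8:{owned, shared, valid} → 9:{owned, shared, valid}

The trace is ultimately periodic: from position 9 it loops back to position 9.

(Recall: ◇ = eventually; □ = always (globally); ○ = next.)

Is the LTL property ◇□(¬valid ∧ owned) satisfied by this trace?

□(¬valid ∧ owned) is false at every position 0..9, so it never becomes true and ◇□(¬valid ∧ owned) fails.

Does not hold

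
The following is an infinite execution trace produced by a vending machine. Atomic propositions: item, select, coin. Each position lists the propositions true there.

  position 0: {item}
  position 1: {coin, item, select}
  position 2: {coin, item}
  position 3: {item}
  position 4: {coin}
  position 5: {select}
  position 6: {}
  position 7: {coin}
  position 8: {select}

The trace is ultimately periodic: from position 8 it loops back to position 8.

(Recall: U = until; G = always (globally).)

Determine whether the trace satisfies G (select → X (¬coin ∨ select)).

select → X (¬coin ∨ select) must hold at every position from 0 onward. It fails at position 1, so G (select → X (¬coin ∨ select)) is false.
Positions where select holds: 1, 5, 8.
Check X (¬coin ∨ select) at each: 1→fails, 5→ok, 8→ok.

Does not hold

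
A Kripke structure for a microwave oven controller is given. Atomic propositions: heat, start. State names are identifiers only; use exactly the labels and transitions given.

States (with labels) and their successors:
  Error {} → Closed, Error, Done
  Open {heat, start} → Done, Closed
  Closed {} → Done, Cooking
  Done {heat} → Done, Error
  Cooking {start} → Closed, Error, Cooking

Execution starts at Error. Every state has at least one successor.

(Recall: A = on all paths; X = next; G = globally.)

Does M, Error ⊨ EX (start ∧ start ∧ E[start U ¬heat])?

States satisfying start ∧ start ∧ E[start U ¬heat]: {Open, Cooking}.
States satisfying EX (start ∧ start ∧ E[start U ¬heat]): {Closed, Cooking}.
No suitable path/successor from Error witnesses the formula.
Error ∉ Sat(EX (start ∧ start ∧ E[start U ¬heat])).

Does not hold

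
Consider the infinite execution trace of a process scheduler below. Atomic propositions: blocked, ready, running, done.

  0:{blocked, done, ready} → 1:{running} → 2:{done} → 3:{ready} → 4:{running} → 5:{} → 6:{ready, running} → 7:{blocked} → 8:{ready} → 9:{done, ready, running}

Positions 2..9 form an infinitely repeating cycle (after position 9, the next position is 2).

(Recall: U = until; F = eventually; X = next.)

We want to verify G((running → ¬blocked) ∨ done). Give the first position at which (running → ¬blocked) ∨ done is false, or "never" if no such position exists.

never

(running → ¬blocked) ∨ done holds at every position 0..9, and those are all the positions the trace ever visits, so the invariant G((running → ¬blocked) ∨ done) is never violated.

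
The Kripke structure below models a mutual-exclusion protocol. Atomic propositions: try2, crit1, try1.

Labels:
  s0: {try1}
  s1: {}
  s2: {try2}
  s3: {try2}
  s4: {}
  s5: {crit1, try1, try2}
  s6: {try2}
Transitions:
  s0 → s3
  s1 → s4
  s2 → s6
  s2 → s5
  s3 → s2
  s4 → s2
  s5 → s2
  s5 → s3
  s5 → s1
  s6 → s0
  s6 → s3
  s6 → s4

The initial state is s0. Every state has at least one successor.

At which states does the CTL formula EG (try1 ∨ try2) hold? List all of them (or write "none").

{s0, s2, s3, s5, s6}

States satisfying try1 ∨ try2: {s0, s2, s3, s5, s6}.
States satisfying EG (try1 ∨ try2): {s0, s2, s3, s5, s6}.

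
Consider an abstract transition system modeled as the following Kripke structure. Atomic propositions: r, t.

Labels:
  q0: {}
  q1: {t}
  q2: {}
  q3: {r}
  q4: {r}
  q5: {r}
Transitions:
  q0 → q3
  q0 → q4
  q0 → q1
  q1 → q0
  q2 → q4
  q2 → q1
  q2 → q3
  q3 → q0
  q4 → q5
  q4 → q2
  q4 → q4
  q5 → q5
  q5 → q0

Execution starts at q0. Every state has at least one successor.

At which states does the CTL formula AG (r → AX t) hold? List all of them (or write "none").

none

States satisfying r → AX t: {q0, q1, q2}.
States satisfying AG (r → AX t): ∅.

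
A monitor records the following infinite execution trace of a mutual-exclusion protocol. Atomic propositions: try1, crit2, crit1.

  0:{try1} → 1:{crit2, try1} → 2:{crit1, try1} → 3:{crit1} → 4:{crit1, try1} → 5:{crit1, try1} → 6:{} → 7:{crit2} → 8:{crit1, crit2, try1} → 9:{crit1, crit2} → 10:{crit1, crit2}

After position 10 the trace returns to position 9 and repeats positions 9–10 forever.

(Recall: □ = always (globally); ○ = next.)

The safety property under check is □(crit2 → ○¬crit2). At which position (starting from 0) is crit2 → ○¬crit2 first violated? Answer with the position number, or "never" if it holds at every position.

Check crit2 → ○¬crit2 at each position in order: 0 ✓, 1 ✓, 2 ✓, 3 ✓, 4 ✓, 5 ✓, 6 ✓.
At position 7 the labels are {crit2} and the next position 8 has {crit1, crit2, try1}, so crit2 → ○¬crit2 is false there. This is the first violation.

7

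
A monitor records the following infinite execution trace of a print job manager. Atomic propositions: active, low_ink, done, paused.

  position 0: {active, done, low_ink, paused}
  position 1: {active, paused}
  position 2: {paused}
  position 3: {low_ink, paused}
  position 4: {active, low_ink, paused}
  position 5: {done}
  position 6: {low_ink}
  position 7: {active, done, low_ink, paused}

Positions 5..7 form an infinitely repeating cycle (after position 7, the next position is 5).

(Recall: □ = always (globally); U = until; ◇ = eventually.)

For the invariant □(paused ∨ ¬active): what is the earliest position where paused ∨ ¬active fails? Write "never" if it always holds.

never

paused ∨ ¬active holds at every position 0..7, and those are all the positions the trace ever visits, so the invariant □(paused ∨ ¬active) is never violated.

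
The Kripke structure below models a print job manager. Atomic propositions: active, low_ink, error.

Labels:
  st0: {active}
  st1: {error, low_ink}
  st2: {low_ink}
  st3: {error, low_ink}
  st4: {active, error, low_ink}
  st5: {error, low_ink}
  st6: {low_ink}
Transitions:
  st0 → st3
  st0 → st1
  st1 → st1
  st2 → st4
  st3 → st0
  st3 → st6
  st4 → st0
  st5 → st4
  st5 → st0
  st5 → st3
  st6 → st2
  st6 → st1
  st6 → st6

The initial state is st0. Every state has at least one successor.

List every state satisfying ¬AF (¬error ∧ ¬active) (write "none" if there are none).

States satisfying ¬error ∧ ¬active: {st2, st6}.
States satisfying AF (¬error ∧ ¬active): {st2, st6}.
States satisfying ¬AF (¬error ∧ ¬active): {st0, st1, st3, st4, st5}.

{st0, st1, st3, st4, st5}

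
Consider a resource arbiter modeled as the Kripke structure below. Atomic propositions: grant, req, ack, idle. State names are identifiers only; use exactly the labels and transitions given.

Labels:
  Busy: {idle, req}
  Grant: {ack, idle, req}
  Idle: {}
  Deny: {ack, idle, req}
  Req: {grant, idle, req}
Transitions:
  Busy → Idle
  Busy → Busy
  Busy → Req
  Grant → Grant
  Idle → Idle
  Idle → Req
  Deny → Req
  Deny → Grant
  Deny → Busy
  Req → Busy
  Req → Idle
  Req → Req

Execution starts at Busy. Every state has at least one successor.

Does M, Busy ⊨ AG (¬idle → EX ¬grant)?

Satisfied

States satisfying ¬idle → EX ¬grant: {Busy, Grant, Idle, Deny, Req}.
States satisfying AG (¬idle → EX ¬grant): {Busy, Grant, Idle, Deny, Req}.
Every state reachable from Busy satisfies ¬idle → EX ¬grant.
Busy ∈ Sat(AG (¬idle → EX ¬grant)).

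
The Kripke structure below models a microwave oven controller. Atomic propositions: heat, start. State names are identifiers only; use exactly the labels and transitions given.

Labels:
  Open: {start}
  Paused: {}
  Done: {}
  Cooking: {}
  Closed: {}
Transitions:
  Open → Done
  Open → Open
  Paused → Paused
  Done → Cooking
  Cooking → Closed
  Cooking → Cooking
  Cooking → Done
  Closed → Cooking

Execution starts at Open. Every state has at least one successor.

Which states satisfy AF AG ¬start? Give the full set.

States satisfying AG ¬start: {Paused, Done, Cooking, Closed}.
States satisfying AF AG ¬start: {Paused, Done, Cooking, Closed}.

{Paused, Done, Cooking, Closed}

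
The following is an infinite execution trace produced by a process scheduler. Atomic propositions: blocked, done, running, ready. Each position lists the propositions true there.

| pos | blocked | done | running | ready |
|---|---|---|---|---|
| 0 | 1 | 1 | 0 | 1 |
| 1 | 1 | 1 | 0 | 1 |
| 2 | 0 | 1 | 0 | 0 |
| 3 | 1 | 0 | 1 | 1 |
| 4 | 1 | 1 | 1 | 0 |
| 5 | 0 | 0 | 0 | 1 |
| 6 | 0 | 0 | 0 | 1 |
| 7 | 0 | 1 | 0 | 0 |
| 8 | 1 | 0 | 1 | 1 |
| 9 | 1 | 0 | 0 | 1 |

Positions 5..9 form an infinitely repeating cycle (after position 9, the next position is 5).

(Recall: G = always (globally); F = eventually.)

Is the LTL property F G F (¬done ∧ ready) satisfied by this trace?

Yes

G F (¬done ∧ ready) holds at position 0, which is reachable from 0, so F G F (¬done ∧ ready) holds.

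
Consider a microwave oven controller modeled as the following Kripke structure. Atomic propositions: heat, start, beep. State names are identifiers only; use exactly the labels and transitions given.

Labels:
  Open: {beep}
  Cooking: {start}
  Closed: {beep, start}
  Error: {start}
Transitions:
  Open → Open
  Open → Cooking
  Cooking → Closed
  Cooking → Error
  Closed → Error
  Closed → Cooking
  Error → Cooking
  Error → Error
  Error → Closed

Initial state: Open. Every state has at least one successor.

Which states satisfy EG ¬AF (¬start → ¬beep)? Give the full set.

States satisfying ¬AF (¬start → ¬beep): {Open}.
States satisfying EG ¬AF (¬start → ¬beep): {Open}.

{Open}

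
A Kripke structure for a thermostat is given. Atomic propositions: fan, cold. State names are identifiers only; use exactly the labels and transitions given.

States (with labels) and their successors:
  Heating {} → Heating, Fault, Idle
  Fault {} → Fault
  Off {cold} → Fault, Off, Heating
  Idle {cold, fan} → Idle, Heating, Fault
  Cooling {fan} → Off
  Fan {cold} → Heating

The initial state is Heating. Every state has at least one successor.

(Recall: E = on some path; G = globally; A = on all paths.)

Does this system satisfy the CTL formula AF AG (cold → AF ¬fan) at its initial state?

States satisfying AG (cold → AF ¬fan): {Fault}.
States satisfying AF AG (cold → AF ¬fan): {Fault}.
There is a path from Heating along which AG (cold → AF ¬fan) never holds.
Heating ∉ Sat(AF AG (cold → AF ¬fan)).

No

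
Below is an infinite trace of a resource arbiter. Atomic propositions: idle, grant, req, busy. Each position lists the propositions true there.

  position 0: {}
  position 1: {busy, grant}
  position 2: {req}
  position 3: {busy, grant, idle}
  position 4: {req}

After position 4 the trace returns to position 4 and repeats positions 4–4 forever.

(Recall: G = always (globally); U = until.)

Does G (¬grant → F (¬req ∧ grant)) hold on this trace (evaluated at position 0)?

¬grant → F (¬req ∧ grant) must hold at every position from 0 onward. It fails at position 4, so G (¬grant → F (¬req ∧ grant)) is false.
Positions where ¬grant holds: 0, 2, 4.
Check F (¬req ∧ grant) at each: 0→ok, 2→ok, 4→fails.

No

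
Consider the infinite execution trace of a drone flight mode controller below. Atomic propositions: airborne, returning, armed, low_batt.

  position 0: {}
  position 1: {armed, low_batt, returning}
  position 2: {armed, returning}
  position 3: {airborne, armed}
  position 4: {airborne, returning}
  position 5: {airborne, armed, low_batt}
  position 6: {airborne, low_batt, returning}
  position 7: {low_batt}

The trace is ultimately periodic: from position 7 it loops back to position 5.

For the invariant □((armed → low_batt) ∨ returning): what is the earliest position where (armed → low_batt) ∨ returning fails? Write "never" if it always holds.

3

Check (armed → low_batt) ∨ returning at each position in order: 0 ✓, 1 ✓, 2 ✓.
At position 3 the labels are {airborne, armed}, so (armed → low_batt) ∨ returning is false there. This is the first violation.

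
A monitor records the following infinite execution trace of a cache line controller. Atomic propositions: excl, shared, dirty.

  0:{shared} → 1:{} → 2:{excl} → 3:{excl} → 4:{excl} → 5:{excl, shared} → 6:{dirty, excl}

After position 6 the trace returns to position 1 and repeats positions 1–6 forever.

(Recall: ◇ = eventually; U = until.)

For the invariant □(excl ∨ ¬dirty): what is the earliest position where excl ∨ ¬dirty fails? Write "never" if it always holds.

never

excl ∨ ¬dirty holds at every position 0..6, and those are all the positions the trace ever visits, so the invariant □(excl ∨ ¬dirty) is never violated.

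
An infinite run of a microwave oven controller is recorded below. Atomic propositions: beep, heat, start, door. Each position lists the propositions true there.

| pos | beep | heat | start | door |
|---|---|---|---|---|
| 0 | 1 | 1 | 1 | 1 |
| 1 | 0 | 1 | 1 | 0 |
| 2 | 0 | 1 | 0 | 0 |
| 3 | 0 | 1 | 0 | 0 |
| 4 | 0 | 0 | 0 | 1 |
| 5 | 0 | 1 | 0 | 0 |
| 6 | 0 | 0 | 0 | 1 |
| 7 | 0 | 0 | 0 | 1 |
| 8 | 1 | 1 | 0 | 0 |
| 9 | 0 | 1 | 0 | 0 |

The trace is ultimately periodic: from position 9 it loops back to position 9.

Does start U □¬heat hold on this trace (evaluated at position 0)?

Walking from position 0: at position 2, □¬heat has not yet held and start fails, so start U □¬heat is false.

Does not hold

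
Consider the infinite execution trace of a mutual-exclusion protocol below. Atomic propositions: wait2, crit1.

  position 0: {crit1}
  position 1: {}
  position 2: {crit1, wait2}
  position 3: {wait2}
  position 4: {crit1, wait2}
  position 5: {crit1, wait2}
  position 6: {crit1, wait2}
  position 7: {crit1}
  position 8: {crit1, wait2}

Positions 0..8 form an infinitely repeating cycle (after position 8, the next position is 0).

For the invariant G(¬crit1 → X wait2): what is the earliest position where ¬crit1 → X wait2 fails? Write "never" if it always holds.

never

¬crit1 → X wait2 holds at every position 0..8, and those are all the positions the trace ever visits, so the invariant G(¬crit1 → X wait2) is never violated.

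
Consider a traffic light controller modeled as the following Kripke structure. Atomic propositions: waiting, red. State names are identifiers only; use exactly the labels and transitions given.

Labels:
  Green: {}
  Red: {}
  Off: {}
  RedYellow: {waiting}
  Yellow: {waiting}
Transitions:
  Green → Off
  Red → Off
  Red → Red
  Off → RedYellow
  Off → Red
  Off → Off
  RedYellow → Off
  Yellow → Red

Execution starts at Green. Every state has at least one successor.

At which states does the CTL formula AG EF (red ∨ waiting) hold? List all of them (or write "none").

States satisfying EF (red ∨ waiting): {Green, Red, Off, RedYellow, Yellow}.
States satisfying AG EF (red ∨ waiting): {Green, Red, Off, RedYellow, Yellow}.

{Green, Red, Off, RedYellow, Yellow}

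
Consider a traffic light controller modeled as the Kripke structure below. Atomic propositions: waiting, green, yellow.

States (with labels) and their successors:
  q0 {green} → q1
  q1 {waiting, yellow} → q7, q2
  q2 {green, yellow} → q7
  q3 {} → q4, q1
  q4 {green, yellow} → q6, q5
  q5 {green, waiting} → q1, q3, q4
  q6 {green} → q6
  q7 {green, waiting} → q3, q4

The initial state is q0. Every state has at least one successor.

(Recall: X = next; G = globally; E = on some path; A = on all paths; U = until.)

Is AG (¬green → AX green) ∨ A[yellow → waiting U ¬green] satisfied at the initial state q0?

Yes

States satisfying ¬green → AX green: {q0, q1, q2, q4, q5, q6, q7}.
States satisfying AG (¬green → AX green): {q6}.
States satisfying yellow → waiting: {q0, q1, q3, q5, q6, q7}.
States satisfying ¬green: {q1, q3}.
States satisfying A[yellow → waiting U ¬green]: {q0, q1, q3}.
States satisfying AG (¬green → AX green) ∨ A[yellow → waiting U ¬green]: {q0, q1, q3, q6}.
q0 ∈ Sat(AG (¬green → AX green) ∨ A[yellow → waiting U ¬green]).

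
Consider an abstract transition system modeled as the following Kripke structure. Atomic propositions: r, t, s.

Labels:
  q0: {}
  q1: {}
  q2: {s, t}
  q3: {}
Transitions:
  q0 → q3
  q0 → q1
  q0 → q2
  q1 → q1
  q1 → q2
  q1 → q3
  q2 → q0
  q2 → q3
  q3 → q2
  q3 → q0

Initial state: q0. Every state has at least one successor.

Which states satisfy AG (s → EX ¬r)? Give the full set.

{q0, q1, q2, q3}

States satisfying s → EX ¬r: {q0, q1, q2, q3}.
States satisfying AG (s → EX ¬r): {q0, q1, q2, q3}.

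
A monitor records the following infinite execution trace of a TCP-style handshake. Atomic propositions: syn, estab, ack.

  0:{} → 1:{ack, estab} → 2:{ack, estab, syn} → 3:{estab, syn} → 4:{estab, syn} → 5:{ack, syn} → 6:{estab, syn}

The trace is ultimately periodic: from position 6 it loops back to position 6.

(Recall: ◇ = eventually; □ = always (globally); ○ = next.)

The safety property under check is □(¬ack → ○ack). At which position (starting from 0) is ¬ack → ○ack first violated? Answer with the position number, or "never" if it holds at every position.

Check ¬ack → ○ack at each position in order: 0 ✓, 1 ✓, 2 ✓.
At position 3 the labels are {estab, syn} and the next position 4 has {estab, syn}, so ¬ack → ○ack is false there. This is the first violation.

3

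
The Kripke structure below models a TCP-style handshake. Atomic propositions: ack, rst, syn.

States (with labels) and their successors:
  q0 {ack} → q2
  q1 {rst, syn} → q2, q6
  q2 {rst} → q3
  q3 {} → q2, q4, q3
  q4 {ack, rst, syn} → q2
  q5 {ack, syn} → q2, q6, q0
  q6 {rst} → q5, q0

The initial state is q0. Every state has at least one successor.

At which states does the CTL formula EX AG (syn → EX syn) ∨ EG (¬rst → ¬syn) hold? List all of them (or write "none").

States satisfying AG (syn → EX syn): ∅.
States satisfying EX AG (syn → EX syn): ∅.
States satisfying ¬rst → ¬syn: {q0, q1, q2, q3, q4, q6}.
States satisfying EG (¬rst → ¬syn): {q0, q1, q2, q3, q4, q6}.
States satisfying EX AG (syn → EX syn) ∨ EG (¬rst → ¬syn): {q0, q1, q2, q3, q4, q6}.

{q0, q1, q2, q3, q4, q6}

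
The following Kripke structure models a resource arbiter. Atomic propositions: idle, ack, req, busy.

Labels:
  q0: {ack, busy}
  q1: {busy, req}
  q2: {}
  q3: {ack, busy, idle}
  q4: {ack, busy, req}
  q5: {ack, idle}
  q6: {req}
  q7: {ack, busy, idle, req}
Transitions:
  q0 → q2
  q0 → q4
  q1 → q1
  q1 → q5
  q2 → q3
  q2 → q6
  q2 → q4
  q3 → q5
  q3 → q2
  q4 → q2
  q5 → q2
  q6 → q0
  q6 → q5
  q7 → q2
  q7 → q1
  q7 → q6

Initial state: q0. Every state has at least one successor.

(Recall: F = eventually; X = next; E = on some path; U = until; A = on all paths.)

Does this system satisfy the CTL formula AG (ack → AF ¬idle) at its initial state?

States satisfying ack → AF ¬idle: {q0, q1, q2, q3, q4, q5, q6, q7}.
States satisfying AG (ack → AF ¬idle): {q0, q1, q2, q3, q4, q5, q6, q7}.
Every state reachable from q0 satisfies ack → AF ¬idle.
q0 ∈ Sat(AG (ack → AF ¬idle)).

Holds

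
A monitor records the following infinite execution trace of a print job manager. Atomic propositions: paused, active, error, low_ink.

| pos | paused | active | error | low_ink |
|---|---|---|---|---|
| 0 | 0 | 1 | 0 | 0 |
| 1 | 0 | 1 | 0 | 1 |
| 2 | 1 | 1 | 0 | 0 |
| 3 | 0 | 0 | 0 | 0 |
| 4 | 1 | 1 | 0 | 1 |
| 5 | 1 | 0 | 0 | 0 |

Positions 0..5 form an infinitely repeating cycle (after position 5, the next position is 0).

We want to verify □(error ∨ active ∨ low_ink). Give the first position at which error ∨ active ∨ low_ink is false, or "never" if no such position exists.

3

Check error ∨ active ∨ low_ink at each position in order: 0 ✓, 1 ✓, 2 ✓.
At position 3 the labels are {}, so error ∨ active ∨ low_ink is false there. This is the first violation.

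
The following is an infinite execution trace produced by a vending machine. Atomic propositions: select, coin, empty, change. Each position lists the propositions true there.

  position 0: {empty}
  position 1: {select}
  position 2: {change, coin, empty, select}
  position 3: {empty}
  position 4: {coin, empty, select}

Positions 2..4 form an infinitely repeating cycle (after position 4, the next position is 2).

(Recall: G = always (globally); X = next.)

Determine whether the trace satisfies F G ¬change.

Does not hold

G ¬change is false at every position 0..4, so it never becomes true and F G ¬change fails.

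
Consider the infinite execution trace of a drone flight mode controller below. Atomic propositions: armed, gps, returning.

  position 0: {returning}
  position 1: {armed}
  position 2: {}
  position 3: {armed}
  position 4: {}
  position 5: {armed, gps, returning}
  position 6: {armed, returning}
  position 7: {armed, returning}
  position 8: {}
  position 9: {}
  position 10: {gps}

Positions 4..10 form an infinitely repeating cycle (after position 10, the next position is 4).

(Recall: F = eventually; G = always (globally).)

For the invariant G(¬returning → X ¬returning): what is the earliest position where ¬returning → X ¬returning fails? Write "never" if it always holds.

4

Check ¬returning → X ¬returning at each position in order: 0 ✓, 1 ✓, 2 ✓, 3 ✓.
At position 4 the labels are {} and the next position 5 has {armed, gps, returning}, so ¬returning → X ¬returning is false there. This is the first violation.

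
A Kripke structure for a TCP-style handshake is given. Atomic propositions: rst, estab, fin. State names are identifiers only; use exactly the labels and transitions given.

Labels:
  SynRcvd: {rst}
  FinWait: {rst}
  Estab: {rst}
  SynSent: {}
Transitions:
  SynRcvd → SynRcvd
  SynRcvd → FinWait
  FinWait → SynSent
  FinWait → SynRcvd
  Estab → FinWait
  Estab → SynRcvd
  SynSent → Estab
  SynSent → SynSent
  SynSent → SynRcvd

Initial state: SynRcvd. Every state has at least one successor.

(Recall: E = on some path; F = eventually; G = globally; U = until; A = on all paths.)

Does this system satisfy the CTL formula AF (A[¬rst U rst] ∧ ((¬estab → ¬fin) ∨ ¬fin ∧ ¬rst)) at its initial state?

States satisfying A[¬rst U rst] ∧ ((¬estab → ¬fin) ∨ ¬fin ∧ ¬rst): {SynRcvd, FinWait, Estab}.
States satisfying AF (A[¬rst U rst] ∧ ((¬estab → ¬fin) ∨ ¬fin ∧ ¬rst)): {SynRcvd, FinWait, Estab}.
SynRcvd ∈ Sat(AF (A[¬rst U rst] ∧ ((¬estab → ¬fin) ∨ ¬fin ∧ ¬rst))).

Yes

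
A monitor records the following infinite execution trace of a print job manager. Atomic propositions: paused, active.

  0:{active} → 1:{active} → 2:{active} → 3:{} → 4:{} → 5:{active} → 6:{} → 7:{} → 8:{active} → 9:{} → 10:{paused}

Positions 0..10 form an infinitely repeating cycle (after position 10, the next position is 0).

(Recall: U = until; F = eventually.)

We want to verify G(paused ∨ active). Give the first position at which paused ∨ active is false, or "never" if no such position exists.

3

Check paused ∨ active at each position in order: 0 ✓, 1 ✓, 2 ✓.
At position 3 the labels are {}, so paused ∨ active is false there. This is the first violation.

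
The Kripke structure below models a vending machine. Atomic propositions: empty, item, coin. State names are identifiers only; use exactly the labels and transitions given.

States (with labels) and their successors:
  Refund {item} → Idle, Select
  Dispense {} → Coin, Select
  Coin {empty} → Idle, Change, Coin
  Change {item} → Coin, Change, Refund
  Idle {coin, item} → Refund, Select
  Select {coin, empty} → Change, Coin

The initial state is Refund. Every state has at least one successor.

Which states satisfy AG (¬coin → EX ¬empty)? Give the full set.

States satisfying ¬coin → EX ¬empty: {Refund, Coin, Change, Idle, Select}.
States satisfying AG (¬coin → EX ¬empty): {Refund, Coin, Change, Idle, Select}.

{Refund, Coin, Change, Idle, Select}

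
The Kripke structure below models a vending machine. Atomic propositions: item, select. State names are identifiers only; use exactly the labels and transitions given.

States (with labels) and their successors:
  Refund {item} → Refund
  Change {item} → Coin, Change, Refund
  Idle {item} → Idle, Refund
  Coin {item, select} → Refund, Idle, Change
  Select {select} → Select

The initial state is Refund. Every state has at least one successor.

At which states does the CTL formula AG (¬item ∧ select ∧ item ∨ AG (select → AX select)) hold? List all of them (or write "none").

{Refund, Idle, Select}

States satisfying ¬item ∧ select ∧ item ∨ AG (select → AX select): {Refund, Idle, Select}.
States satisfying AG (¬item ∧ select ∧ item ∨ AG (select → AX select)): {Refund, Idle, Select}.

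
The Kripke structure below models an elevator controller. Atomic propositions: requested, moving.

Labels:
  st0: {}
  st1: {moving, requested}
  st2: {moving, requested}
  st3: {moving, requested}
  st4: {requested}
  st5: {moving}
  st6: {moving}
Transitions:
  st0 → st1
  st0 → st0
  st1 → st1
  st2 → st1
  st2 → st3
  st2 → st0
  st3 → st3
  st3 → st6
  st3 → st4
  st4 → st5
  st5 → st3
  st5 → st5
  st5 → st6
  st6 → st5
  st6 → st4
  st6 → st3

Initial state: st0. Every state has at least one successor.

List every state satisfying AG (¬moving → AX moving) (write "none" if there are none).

{st1, st3, st4, st5, st6}

States satisfying ¬moving → AX moving: {st1, st2, st3, st4, st5, st6}.
States satisfying AG (¬moving → AX moving): {st1, st3, st4, st5, st6}.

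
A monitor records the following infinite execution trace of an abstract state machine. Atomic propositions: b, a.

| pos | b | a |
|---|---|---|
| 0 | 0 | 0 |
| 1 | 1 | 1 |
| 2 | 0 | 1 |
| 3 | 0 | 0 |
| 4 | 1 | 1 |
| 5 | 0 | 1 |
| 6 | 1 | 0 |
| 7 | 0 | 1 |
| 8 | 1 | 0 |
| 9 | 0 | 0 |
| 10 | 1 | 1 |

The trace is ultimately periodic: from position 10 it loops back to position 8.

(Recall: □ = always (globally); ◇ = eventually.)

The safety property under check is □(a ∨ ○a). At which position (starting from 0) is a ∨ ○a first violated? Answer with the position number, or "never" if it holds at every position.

Check a ∨ ○a at each position in order: 0 ✓, 1 ✓, 2 ✓, 3 ✓, 4 ✓, 5 ✓, 6 ✓, 7 ✓.
At position 8 the labels are {b} and the next position 9 has {}, so a ∨ ○a is false there. This is the first violation.

8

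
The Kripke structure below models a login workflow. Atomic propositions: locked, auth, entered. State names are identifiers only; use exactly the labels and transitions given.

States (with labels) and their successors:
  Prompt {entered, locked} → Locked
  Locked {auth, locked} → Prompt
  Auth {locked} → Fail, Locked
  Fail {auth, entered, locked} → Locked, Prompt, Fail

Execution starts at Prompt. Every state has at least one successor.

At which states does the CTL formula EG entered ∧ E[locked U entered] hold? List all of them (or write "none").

States satisfying entered: {Prompt, Fail}.
States satisfying EG entered: {Fail}.
States satisfying locked: {Prompt, Locked, Auth, Fail}.
States satisfying E[locked U entered]: {Prompt, Locked, Auth, Fail}.
States satisfying EG entered ∧ E[locked U entered]: {Fail}.

{Fail}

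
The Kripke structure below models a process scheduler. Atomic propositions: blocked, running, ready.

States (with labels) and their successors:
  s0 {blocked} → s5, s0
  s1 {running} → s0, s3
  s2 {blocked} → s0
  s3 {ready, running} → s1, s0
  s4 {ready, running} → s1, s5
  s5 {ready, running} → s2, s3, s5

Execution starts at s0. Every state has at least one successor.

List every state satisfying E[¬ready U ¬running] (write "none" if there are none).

{s0, s1, s2}

States satisfying ¬ready: {s0, s1, s2}.
States satisfying ¬running: {s0, s2}.
States satisfying E[¬ready U ¬running]: {s0, s1, s2}.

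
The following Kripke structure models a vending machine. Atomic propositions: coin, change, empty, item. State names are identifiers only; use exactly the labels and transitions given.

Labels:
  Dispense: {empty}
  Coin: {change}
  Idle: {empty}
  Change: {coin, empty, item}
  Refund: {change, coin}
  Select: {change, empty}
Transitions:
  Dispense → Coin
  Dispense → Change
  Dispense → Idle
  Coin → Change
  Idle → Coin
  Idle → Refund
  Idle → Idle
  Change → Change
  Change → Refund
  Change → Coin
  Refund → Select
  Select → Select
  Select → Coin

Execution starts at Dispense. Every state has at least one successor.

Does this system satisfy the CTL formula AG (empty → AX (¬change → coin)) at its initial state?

States satisfying empty → AX (¬change → coin): {Coin, Change, Refund, Select}.
States satisfying AG (empty → AX (¬change → coin)): {Coin, Change, Refund, Select}.
Dispense is reachable from Dispense and violates empty → AX (¬change → coin), so AG fails at Dispense.
Dispense ∉ Sat(AG (empty → AX (¬change → coin))).

No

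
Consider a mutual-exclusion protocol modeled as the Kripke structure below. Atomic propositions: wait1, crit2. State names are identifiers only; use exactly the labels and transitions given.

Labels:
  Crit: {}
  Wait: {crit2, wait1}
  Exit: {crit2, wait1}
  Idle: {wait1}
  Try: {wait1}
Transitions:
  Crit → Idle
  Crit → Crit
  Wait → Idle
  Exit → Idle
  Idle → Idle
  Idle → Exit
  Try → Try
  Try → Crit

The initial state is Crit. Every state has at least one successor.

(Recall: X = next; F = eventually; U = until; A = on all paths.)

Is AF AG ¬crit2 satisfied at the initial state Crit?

States satisfying AG ¬crit2: ∅.
States satisfying AF AG ¬crit2: ∅.
There is a path from Crit along which AG ¬crit2 never holds.
Crit ∉ Sat(AF AG ¬crit2).

Violated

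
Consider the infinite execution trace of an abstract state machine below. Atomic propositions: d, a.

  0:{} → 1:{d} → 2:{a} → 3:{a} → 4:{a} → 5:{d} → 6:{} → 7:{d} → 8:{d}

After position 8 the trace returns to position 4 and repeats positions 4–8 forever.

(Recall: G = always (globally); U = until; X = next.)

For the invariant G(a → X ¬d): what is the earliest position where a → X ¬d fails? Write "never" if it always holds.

Check a → X ¬d at each position in order: 0 ✓, 1 ✓, 2 ✓, 3 ✓.
At position 4 the labels are {a} and the next position 5 has {d}, so a → X ¬d is false there. This is the first violation.

4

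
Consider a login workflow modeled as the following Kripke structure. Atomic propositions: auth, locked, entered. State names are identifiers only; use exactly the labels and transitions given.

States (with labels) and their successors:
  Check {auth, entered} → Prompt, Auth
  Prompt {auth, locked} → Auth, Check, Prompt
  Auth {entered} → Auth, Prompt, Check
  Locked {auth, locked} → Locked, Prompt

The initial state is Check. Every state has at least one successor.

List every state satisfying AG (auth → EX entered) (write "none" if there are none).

States satisfying auth → EX entered: {Check, Prompt, Auth}.
States satisfying AG (auth → EX entered): {Check, Prompt, Auth}.

{Check, Prompt, Auth}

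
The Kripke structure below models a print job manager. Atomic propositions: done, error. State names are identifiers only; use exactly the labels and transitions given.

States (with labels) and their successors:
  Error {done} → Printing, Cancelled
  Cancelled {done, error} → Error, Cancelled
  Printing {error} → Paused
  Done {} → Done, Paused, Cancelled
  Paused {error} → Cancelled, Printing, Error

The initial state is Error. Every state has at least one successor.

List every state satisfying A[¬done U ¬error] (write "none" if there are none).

{Error, Done}

States satisfying ¬done: {Printing, Done, Paused}.
States satisfying ¬error: {Error, Done}.
States satisfying A[¬done U ¬error]: {Error, Done}.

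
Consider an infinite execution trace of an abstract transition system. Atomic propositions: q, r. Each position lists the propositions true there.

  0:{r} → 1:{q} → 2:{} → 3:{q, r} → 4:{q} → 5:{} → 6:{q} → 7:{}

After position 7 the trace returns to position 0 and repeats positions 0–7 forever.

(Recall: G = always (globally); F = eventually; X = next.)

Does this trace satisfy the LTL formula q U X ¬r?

Walking from position 0: X ¬r first holds at position 0, and q holds at every earlier position along the way, so q U X ¬r holds.

Satisfied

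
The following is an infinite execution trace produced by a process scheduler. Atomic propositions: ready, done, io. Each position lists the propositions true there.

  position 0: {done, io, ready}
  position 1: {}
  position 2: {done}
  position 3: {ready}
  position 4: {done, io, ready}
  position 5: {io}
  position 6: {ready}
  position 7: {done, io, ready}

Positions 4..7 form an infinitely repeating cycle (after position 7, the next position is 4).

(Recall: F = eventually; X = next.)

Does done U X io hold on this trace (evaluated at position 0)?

Walking from position 0: at position 1, X io has not yet held and done fails, so done U X io is false.

No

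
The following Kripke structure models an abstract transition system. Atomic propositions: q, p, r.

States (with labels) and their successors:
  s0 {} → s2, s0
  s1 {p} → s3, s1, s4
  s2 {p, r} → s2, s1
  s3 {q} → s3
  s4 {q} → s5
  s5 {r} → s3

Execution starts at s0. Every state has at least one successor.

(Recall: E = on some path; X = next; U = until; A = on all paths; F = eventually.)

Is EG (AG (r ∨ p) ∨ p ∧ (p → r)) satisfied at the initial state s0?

Does not hold

States satisfying AG (r ∨ p) ∨ p ∧ (p → r): {s2}.
States satisfying EG (AG (r ∨ p) ∨ p ∧ (p → r)): {s2}.
No suitable path/successor from s0 witnesses the formula.
s0 ∉ Sat(EG (AG (r ∨ p) ∨ p ∧ (p → r))).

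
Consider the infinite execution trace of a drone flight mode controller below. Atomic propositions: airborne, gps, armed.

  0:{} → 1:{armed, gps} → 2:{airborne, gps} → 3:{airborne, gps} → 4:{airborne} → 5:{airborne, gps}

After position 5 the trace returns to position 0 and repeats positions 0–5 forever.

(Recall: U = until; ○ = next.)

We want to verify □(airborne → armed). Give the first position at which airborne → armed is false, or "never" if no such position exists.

2

Check airborne → armed at each position in order: 0 ✓, 1 ✓.
At position 2 the labels are {airborne, gps}, so airborne → armed is false there. This is the first violation.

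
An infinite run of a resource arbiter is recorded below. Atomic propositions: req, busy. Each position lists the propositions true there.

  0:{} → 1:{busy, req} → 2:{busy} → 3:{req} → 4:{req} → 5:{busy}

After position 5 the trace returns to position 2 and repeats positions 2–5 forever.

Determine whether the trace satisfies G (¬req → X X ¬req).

¬req → X X ¬req must hold at every position from 0 onward. It fails at position 2, so G (¬req → X X ¬req) is false.
Positions where ¬req holds: 0, 2, 5.
Check X X ¬req at each: 0→ok, 2→fails, 5→fails.

Violated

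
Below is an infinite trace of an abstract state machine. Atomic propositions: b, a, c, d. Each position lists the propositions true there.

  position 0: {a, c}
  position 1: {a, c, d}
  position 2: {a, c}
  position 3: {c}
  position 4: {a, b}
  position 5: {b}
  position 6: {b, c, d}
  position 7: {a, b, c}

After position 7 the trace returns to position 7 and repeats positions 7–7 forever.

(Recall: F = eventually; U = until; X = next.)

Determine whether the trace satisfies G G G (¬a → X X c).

Does not hold

G G (¬a → X X c) must hold at every position from 0 onward. It fails at position 0, so G G G (¬a → X X c) is false.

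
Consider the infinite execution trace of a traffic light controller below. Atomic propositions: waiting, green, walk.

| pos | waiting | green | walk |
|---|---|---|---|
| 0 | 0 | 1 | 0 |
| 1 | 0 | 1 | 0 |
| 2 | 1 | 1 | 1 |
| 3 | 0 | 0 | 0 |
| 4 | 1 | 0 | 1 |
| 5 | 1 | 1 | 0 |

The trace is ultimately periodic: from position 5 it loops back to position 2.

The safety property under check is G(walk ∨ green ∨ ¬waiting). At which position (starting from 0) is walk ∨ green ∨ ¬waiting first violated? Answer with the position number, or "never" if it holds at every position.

walk ∨ green ∨ ¬waiting holds at every position 0..5, and those are all the positions the trace ever visits, so the invariant G(walk ∨ green ∨ ¬waiting) is never violated.

never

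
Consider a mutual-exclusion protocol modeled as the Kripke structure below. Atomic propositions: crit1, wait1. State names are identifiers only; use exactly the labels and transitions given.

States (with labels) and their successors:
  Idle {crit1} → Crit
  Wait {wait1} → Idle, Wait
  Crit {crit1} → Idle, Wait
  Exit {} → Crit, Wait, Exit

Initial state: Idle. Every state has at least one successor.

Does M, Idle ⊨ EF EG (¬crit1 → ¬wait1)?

Holds

States satisfying EG (¬crit1 → ¬wait1): {Idle, Crit, Exit}.
States satisfying EF EG (¬crit1 → ¬wait1): {Idle, Wait, Crit, Exit}.
Some path from Idle reaches a state where EG (¬crit1 → ¬wait1) holds.
Idle ∈ Sat(EF EG (¬crit1 → ¬wait1)).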